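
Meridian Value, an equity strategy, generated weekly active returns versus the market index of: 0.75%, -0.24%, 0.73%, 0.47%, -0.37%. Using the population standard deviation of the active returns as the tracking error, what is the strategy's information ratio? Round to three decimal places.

0.558

μ = (0.75 − 0.24 + 0.73 + 0.47 − 0.37) / 5 = 0.2680%
Σ(r − μ)² = (0.75 − 0.2680)² + (-0.24 − 0.2680)² + (0.73 − 0.2680)² + … = 1.1517
σ = √[1.1517 / 5] = 0.4799%
IR = μ / tracking error = 0.2680 / 0.4799 = 0.5584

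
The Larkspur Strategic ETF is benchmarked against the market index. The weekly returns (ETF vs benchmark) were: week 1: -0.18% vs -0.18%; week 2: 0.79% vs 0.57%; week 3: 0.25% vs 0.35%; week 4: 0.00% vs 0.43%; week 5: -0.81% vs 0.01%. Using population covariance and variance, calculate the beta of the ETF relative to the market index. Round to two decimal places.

1.42

r̄p = 0.0100%,  r̄m = 0.2360%
Cov = Σ(rp − r̄p)(rm − r̄m) / 5 = 0.1101
Var(rm) = Σ(rm − r̄m)² / 5 = 0.0773
β = Cov / Var = 0.1101 / 0.0773 = 1.4243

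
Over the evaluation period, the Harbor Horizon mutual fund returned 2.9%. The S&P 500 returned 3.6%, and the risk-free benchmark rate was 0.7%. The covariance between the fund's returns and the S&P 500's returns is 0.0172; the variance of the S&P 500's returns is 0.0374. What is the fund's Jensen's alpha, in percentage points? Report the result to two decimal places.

β = Cov / Var = 0.0172 / 0.0374 = 0.4599
E[R] = Rf + β(Rm − Rf) = 0.7% + 0.4599 × (3.6% − 0.7%) = 2.0337%
α = Rp − E[R] = 2.9% − 2.0337% = 0.8663

0.87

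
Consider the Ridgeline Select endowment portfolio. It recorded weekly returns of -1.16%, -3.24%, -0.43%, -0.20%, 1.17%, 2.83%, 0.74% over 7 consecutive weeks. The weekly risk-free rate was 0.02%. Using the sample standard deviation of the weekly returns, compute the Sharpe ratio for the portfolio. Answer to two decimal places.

r̄ = (-1.16 − 3.24 − 0.43 − 0.2 + 1.17 + 2.83 + 0.74) / 7 = -0.0414%
Σ(r − r̄)² = 21.9815; sample σ = √(21.9815/6) = 1.9140%
Sharpe = (r̄ − rf) / σ = (-0.0414 − 0.02) / 1.9140 = -0.0614 / 1.9140 = -0.0321

-0.03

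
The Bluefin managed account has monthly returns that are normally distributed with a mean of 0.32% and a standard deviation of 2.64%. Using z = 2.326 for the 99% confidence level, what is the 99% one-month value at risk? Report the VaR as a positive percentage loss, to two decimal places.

VaR (as % loss) = −(μ − z·σ) = −(0.32% − 2.326 × 2.64%) = −(-5.82064%) = 5.82064%

5.82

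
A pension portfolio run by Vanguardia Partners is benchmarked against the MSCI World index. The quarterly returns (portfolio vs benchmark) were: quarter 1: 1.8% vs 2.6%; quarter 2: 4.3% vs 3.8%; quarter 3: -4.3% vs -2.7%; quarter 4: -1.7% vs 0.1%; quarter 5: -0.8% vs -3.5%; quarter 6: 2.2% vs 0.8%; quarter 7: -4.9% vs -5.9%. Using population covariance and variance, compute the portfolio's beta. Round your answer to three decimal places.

0.872

r̄p = -0.4857%,  r̄m = -0.6857%
Cov = Σ(rp − r̄p)(rm − r̄m) / 7 = 9.0855
Var(rm) = Σ(rm − r̄m)² / 7 = 10.4155
β = Cov / Var = 9.0855 / 10.4155 = 0.8723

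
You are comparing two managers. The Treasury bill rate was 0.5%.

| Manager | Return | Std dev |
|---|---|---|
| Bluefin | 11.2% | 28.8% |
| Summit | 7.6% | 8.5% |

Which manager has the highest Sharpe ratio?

Summit

Bluefin: Sharpe ratio = (11.2% − 0.5%) / 28.8% = 0.372
Summit: Sharpe ratio = (7.6% − 0.5%) / 8.5% = 0.835
Highest: Summit (0.835).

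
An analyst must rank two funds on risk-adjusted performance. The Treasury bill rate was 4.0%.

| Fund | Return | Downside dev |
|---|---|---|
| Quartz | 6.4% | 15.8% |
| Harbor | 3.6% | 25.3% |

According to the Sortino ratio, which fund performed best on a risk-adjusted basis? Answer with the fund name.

Quartz

Quartz: Sortino ratio = (6.4% − 4.0%) / 15.8% = 0.152
Harbor: Sortino ratio = (3.6% − 4.0%) / 25.3% = -0.016
Highest: Quartz (0.152).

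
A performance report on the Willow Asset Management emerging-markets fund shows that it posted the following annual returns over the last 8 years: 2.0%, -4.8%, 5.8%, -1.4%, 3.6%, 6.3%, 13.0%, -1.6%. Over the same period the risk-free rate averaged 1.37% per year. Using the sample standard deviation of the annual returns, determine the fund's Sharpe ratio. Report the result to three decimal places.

0.265

r̄ = (2 − 4.8 + 5.8 − 1.4 + 3.6 + 6.3 + 13 − 1.6) / 8 = 22.90 / 8 = 2.8625%
Sample std dev = √[221.2988 / 7] = 5.6226%
Sharpe = (r̄ − rf) / σ = (2.8625 − 1.37) / 5.6226 = 1.4925 / 5.6226 = 0.2654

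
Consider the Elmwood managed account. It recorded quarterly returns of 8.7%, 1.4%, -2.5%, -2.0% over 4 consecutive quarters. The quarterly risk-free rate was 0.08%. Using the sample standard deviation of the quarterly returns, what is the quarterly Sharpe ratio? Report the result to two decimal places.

Mean return μ = 5.60 / 4 = 1.4000%
Σ(r − μ)² = 80.0600; sample σ = √(80.0600/3) = 5.1659%
Sharpe = (μ − rf) / σ = (1.4000 − 0.08) / 5.1659 = 1.3200 / 5.1659 = 0.2555

0.26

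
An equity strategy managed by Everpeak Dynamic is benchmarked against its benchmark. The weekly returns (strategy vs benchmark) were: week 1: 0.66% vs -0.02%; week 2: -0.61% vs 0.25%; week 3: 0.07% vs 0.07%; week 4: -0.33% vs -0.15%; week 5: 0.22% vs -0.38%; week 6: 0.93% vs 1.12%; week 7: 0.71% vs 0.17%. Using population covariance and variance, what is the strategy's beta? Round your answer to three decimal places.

r̄p = 0.2357%,  r̄m = 0.1514%
Cov = Σ(rp − r̄p)(rm − r̄m) / 7 = 0.1025
Var(rm) = Σ(rm − r̄m)² / 7 = 0.1939
β = Cov / Var = 0.1025 / 0.1939 = 0.5286

0.529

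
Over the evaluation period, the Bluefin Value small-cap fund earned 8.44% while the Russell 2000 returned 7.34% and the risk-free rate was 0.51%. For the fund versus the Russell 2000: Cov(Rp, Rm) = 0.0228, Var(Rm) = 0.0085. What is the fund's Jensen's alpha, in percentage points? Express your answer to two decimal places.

-10.39

β = Cov / Var = 0.0228 / 0.0085 = 2.6824
E[R] = Rf + β(Rm − Rf) = 0.51% + 2.6824 × (7.34% − 0.51%) = 18.8308%
α = Rp − E[R] = 8.44% − 18.8308% = -10.3908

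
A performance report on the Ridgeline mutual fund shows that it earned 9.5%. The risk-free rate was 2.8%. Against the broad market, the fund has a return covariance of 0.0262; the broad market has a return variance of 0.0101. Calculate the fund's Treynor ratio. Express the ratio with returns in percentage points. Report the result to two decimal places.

β = Cov / Var = 0.0262 / 0.0101 = 2.5941
Treynor = (Rp − Rf) / β = (9.5% − 2.8%) / 2.5941 = 6.70 / 2.5941 = 2.5828

2.58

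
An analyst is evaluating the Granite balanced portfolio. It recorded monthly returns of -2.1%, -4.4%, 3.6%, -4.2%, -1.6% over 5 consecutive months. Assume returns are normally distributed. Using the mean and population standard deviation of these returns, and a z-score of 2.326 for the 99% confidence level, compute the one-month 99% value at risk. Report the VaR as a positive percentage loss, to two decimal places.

r̄ = (-2.1 − 4.4 + 3.6 − 4.2 − 1.6) / 5 = -8.70 / 5 = -1.7400%
Population σ = √[Σ(r − r̄)² / 5] = √[41.7920 / 5] = √8.3584 = 2.8911%
VaR = −(r̄ − z·σ) = −(-1.7400 − 2.326 × 2.8911) = −(-8.4647) = 8.4647%

8.46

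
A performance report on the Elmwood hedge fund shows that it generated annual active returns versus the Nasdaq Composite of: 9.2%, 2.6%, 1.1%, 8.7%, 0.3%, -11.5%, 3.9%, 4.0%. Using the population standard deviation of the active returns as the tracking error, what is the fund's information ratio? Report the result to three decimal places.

0.380

Mean return μ = 18.30 / 8 = 2.2875%
Σ(r − μ)² = 289.9888; population σ = √(289.9888/8) = 6.0207%
IR = μ / tracking error = 2.2875 / 6.0207 = 0.3799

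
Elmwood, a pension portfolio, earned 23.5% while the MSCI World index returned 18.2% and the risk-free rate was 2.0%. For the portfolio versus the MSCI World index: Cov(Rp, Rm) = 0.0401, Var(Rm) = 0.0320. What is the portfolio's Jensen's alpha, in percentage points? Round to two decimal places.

β = Cov / Var = 0.0401 / 0.0320 = 1.2531
E[R] = Rf + β(Rm − Rf) = 2.0% + 1.2531 × (18.2% − 2.0%) = 22.3002%
α = Rp − E[R] = 23.5% − 22.3002% = 1.1998

1.20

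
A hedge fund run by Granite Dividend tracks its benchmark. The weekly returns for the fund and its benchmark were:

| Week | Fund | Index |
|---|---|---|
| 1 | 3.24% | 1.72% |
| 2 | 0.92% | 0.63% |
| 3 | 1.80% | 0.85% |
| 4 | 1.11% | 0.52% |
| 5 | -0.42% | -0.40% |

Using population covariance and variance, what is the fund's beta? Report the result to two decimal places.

1.74

r̄p = 1.3300%,  r̄m = 0.6640%
Cov = Σ(rp − r̄p)(rm − r̄m) / 5 = 0.8024
Var(rm) = Σ(rm − r̄m)² / 5 = 0.4607
β = Cov / Var = 0.8024 / 0.4607 = 1.7417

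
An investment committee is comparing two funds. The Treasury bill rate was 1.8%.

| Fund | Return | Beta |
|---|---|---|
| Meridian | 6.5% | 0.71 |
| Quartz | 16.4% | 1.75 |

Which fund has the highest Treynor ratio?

Meridian: Treynor = (6.5% − 1.8%) / 0.71 = 6.620
Quartz: Treynor = (16.4% − 1.8%) / 1.75 = 8.343
Highest: Quartz (8.343).

Quartz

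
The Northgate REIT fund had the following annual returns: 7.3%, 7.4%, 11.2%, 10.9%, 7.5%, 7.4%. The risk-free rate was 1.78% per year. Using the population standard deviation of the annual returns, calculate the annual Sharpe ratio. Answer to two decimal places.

3.97

r̄ = (7.3 + 7.4 + 11.2 + 10.9 + 7.5 + 7.4) / 6 = 51.70 / 6 = 8.6167%
Population std dev = √[17.8283 / 6] = 1.7238%
Sharpe = (r̄ − rf) / σ = (8.6167 − 1.78) / 1.7238 = 6.8367 / 1.7238 = 3.9661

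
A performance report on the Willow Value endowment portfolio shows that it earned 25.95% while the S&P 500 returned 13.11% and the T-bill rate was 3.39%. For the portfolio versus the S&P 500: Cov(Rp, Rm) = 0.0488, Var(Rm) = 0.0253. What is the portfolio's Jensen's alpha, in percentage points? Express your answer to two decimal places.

3.81

β = Cov / Var = 0.0488 / 0.0253 = 1.9289
E[R] = Rf + β(Rm − Rf) = 3.39% + 1.9289 × (13.11% − 3.39%) = 22.1389%
α = Rp − E[R] = 25.95% − 22.1389% = 3.8111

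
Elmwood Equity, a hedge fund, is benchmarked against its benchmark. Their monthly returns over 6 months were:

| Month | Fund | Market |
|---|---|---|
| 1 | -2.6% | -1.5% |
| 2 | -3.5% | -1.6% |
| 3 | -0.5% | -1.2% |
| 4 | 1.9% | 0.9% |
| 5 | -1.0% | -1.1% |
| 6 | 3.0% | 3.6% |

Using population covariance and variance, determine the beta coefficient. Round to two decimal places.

r̄p = -0.4500%,  r̄m = -0.1500%
Cov = Σ(rp − r̄p)(rm − r̄m) / 6 = 3.8842
Var(rm) = Σ(rm − r̄m)² / 6 = 3.5158
β = Cov / Var = 3.8842 / 3.5158 = 1.1048

1.10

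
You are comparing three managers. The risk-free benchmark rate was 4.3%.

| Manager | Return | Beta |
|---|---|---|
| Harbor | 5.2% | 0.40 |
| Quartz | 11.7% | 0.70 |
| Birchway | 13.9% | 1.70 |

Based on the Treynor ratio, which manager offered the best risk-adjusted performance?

Quartz

Harbor: Treynor = (5.2% − 4.3%) / 0.40 = 2.250
Quartz: Treynor = (11.7% − 4.3%) / 0.70 = 10.571
Birchway: Treynor = (13.9% − 4.3%) / 1.70 = 5.647
Highest: Quartz (10.571).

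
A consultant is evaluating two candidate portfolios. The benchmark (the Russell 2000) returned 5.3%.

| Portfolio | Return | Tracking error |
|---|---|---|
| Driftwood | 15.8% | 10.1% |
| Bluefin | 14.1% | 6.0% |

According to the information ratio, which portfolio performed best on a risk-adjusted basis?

Driftwood: IR = (15.8% − 5.3%) / 10.1% = 1.040
Bluefin: IR = (14.1% − 5.3%) / 6.0% = 1.467
Highest: Bluefin (1.467).

Bluefin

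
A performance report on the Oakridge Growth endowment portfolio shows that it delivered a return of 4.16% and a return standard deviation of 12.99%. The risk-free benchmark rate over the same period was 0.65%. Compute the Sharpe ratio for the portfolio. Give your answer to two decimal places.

Sharpe = (Rp − Rf) / σp = (4.16% − 0.65%) / 12.99% = 3.51% / 12.99% = 0.2702

0.27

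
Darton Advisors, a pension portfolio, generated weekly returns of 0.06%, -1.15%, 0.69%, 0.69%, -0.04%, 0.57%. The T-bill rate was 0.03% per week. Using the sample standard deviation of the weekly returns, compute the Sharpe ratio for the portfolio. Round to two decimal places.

0.15

r̄ = (0.06 − 1.15 + 0.69 + 0.69 − 0.04 + 0.57) / 6 = 0.820 / 6 = 0.1367%
Σ(r − r̄)² = (0.06 − 0.1367)² + (-1.15 − 0.1367)² + (0.69 − 0.1367)² + … = 2.4927
σ = √[2.4927 / 5] = 0.7061%
Sharpe = (r̄ − rf) / σ = (0.1367 − 0.03) / 0.7061 = 0.1067 / 0.7061 = 0.1511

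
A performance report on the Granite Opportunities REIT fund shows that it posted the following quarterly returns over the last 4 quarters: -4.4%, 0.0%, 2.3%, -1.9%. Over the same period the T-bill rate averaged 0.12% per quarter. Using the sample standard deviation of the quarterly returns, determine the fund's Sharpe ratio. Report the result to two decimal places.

Mean return μ = -4.00 / 4 = -1.0000%
Sample std dev = √[24.2600 / 3] = 2.8437%
Sharpe = (μ − rf) / σ = (-1.0000 − 0.12) / 2.8437 = -1.1200 / 2.8437 = -0.3939

-0.39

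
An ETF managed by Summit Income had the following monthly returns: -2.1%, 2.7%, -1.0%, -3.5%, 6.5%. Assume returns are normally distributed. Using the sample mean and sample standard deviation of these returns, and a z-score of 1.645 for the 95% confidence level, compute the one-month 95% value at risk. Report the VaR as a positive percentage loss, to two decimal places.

6.15

μ = (-2.1 + 2.7 − 1 − 3.5 + 6.5) / 5 = 0.5200%
Σ(r − μ)² = 65.8480; sample σ = √(65.8480/4) = 4.0573%
VaR = −(μ − z·σ) = −(0.5200 − 1.645 × 4.0573) = −(-6.1543) = 6.1543%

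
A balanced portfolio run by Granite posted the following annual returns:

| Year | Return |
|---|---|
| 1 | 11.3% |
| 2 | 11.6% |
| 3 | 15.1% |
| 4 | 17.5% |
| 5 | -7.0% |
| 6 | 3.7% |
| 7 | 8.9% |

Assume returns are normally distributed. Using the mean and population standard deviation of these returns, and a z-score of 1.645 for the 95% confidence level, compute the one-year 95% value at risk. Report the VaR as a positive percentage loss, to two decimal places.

3.79

r̄ = (11.3 + 11.6 + 15.1 + 17.5 − 7 + 3.7 + 8.9) / 7 = 8.7286%
Σ(r − r̄)² = 405.0943; population σ = √(405.0943/7) = 7.6073%
VaR = −(r̄ − z·σ) = −(8.7286 − 1.645 × 7.6073) = −(-3.7854) = 3.7854%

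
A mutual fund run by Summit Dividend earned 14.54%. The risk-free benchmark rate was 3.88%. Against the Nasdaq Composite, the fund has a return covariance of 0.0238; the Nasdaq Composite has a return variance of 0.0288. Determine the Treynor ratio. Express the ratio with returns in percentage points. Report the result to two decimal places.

12.90

β = Cov / Var = 0.0238 / 0.0288 = 0.8264
Treynor = (Rp − Rf) / β = (14.54% − 3.88%) / 0.8264 = 10.66 / 0.8264 = 12.8993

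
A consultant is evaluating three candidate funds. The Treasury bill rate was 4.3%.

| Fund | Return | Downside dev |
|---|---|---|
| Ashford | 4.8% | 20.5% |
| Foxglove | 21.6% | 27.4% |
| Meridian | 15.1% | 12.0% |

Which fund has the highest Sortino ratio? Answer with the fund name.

Meridian

Ashford: Sortino ratio = (4.8% − 4.3%) / 20.5% = 0.024
Foxglove: Sortino ratio = (21.6% − 4.3%) / 27.4% = 0.631
Meridian: Sortino ratio = (15.1% − 4.3%) / 12.0% = 0.900
Highest: Meridian (0.900).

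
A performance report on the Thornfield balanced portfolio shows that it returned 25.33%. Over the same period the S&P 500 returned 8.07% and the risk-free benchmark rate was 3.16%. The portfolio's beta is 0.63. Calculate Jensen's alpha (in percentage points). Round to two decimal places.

CAPM expected return = Rf + β(Rm − Rf) = 3.16% + 0.63 × (8.07% − 3.16%) = 3.16 + 0.63 × 4.91 = 6.2533%
Jensen's α = Rp − E[R] = 25.33% − 6.2533% = 19.0767

19.08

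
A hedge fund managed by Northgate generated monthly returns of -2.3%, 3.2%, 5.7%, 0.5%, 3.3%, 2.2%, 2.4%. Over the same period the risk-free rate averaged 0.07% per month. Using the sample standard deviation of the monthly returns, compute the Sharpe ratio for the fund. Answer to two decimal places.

0.83

μ = (-2.3 + 3.2 + 5.7 + 0.5 + 3.3 + 2.2 + 2.4) / 7 = 2.1429%
Σ(r − μ)² = 37.6171; sample σ = √(37.6171/6) = 2.5039%
Sharpe = (μ − rf) / σ = (2.1429 − 0.07) / 2.5039 = 2.0729 / 2.5039 = 0.8279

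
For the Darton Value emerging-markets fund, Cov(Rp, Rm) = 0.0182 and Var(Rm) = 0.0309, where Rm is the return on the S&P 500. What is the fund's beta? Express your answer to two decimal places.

β = Cov(Rp, Rm) / Var(Rm) = 0.0182 / 0.0309 = 0.5890

0.59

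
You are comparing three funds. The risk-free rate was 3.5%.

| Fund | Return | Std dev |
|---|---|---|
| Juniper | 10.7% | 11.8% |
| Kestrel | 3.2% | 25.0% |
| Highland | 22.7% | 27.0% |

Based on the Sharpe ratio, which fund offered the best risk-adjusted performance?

Highland

Juniper: Sharpe ratio = (10.7% − 3.5%) / 11.8% = 0.610
Kestrel: Sharpe ratio = (3.2% − 3.5%) / 25.0% = -0.012
Highland: Sharpe ratio = (22.7% − 3.5%) / 27.0% = 0.711
Highest: Highland (0.711).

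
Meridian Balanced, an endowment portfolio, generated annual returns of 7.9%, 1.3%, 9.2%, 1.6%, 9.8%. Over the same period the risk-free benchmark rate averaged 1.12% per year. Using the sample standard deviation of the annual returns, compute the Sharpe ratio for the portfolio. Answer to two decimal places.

Mean return μ = 29.80 / 5 = 5.9600%
Sample std dev = √[69.7320 / 4] = 4.1753%
Sharpe = (μ − rf) / σ = (5.9600 − 1.12) / 4.1753 = 4.8400 / 4.1753 = 1.1592

1.16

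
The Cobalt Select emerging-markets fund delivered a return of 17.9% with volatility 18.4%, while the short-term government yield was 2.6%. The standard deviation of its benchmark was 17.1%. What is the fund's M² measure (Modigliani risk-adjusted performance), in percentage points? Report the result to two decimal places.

Sharpe = (Rp − Rf) / σp = (17.9% − 2.6%) / 18.4% = 0.8315
M² = Rf + Sharpe × σm = 2.6% + 0.8315 × 17.1% = 16.8187%

16.82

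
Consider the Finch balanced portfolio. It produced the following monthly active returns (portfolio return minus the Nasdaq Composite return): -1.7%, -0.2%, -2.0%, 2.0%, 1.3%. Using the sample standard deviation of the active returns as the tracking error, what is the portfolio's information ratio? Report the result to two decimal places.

-0.07

Mean return r̄ = -0.60 / 5 = -0.1200%
Sample σ = √[Σ(r − r̄)² / 4] = √[12.5480 / 4] = √3.1370 = 1.7712%
IR = r̄ / tracking error = -0.1200 / 1.7712 = -0.0678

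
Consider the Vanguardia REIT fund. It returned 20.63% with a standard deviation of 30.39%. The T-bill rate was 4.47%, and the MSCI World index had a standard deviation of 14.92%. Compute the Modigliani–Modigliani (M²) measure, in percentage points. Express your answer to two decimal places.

Sharpe = (Rp − Rf) / σp = (20.63% − 4.47%) / 30.39% = 0.5318
M² = Rf + Sharpe × σm = 4.47% + 0.5318 × 14.92% = 12.4045%

12.40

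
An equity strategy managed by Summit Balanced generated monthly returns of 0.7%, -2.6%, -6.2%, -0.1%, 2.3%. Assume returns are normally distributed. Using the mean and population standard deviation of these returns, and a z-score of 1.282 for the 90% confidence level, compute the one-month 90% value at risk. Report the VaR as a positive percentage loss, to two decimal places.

r̄ = (0.7 − 2.6 − 6.2 − 0.1 + 2.3) / 5 = -5.90 / 5 = -1.1800%
Σ(r − r̄)² = 44.0280; population σ = √(44.0280/5) = 2.9674%
VaR = −(r̄ − z·σ) = −(-1.1800 − 1.282 × 2.9674) = −(-4.9842) = 4.9842%

4.98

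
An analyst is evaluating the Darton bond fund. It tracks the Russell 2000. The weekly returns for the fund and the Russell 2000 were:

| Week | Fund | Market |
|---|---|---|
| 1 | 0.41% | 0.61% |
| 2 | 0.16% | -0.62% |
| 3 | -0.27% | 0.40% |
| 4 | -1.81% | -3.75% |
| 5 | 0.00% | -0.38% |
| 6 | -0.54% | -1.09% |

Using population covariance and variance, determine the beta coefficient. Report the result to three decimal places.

r̄p = -0.3417%,  r̄m = -0.8050%
Cov = Σ(rp − r̄p)(rm − r̄m) / 6 = 0.9615
Var(rm) = Σ(rm − r̄m)² / 6 = 2.0706
β = Cov / Var = 0.9615 / 2.0706 = 0.4644

0.464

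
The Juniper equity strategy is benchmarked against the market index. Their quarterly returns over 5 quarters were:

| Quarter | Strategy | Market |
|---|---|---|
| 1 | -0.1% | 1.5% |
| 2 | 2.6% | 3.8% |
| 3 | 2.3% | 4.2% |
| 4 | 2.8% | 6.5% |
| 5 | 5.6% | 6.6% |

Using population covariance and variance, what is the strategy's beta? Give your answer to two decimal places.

r̄p = 2.6400%,  r̄m = 4.5200%
Cov = Σ(rp − r̄p)(rm − r̄m) / 5 = 2.9772
Var(rm) = Σ(rm − r̄m)² / 5 = 3.5976
β = Cov / Var = 2.9772 / 3.5976 = 0.8276

0.83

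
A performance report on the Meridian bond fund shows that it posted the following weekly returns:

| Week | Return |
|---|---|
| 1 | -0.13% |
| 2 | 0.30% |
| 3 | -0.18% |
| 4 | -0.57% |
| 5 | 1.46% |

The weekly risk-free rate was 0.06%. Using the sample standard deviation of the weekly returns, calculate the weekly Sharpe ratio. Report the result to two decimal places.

Mean return r̄ = 0.880 / 5 = 0.1760%
Σ(r − r̄)² = 2.4409; sample σ = √(2.4409/4) = 0.7812%
Sharpe = (r̄ − rf) / σ = (0.1760 − 0.06) / 0.7812 = 0.1160 / 0.7812 = 0.1485

0.15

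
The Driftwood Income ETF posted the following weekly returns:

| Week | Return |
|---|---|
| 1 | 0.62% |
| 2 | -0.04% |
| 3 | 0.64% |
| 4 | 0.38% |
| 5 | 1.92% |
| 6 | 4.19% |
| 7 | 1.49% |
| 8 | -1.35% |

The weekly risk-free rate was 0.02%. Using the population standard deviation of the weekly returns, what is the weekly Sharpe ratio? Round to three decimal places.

Mean return r̄ = 7.850 / 8 = 0.9813%
Σ(r − r̄)² = 18.5223; population σ = √(18.5223/8) = 1.5216%
Sharpe = (r̄ − rf) / σ = (0.9813 − 0.02) / 1.5216 = 0.9613 / 1.5216 = 0.6318

0.632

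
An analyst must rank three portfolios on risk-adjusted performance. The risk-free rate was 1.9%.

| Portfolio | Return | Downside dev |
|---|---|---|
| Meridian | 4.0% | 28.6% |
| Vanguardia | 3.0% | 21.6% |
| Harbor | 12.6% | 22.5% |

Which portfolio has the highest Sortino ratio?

Meridian: Sortino ratio = (4.0% − 1.9%) / 28.6% = 0.073
Vanguardia: Sortino ratio = (3.0% − 1.9%) / 21.6% = 0.051
Harbor: Sortino ratio = (12.6% − 1.9%) / 22.5% = 0.476
Highest: Harbor (0.476).

Harbor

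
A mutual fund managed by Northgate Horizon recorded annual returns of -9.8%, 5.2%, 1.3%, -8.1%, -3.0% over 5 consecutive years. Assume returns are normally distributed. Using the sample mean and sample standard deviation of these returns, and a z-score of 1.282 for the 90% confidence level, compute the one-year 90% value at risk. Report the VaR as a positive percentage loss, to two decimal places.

10.93

r̄ = (-9.8 + 5.2 + 1.3 − 8.1 − 3) / 5 = -2.8800%
Σ(r − r̄)² = (-9.8 − (-2.8800))² + (5.2 − (-2.8800))² + … = 157.9080
sample σ = √(157.9080 / 4) = √39.4770 = 6.2831%
VaR = −(r̄ − z·σ) = −(-2.8800 − 1.282 × 6.2831) = −(-10.9349) = 10.9349%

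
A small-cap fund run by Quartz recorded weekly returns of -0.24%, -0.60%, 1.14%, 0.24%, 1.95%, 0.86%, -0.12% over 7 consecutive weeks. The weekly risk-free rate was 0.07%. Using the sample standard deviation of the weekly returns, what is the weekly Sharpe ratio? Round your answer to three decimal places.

Mean return r̄ = 3.230 / 7 = 0.4614%
Sample std dev = √[4.8409 / 6] = 0.8982%
Sharpe = (r̄ − rf) / σ = (0.4614 − 0.07) / 0.8982 = 0.3914 / 0.8982 = 0.4358

0.436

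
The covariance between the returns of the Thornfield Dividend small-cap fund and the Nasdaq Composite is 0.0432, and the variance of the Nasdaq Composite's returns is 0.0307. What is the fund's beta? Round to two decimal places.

1.41

β = Cov(Rp, Rm) / Var(Rm) = 0.0432 / 0.0307 = 1.4072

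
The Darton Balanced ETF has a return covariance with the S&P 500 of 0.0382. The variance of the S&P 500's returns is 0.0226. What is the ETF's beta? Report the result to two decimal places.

β = Cov(Rp, Rm) / Var(Rm) = 0.0382 / 0.0226 = 1.6903

1.69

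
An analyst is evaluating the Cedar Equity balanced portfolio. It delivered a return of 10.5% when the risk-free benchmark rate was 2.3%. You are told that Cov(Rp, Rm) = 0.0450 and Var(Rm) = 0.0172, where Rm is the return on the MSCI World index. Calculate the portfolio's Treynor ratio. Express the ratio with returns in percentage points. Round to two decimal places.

3.13

β = Cov / Var = 0.0450 / 0.0172 = 2.6163
Treynor = (Rp − Rf) / β = (10.5% − 2.3%) / 2.6163 = 8.20 / 2.6163 = 3.1342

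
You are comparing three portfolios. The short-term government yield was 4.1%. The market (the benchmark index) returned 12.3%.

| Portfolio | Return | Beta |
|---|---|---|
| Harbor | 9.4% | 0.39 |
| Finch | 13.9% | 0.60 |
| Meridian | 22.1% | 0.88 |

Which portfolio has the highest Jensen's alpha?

Harbor: α = 9.4% − [4.1% + 0.39 × (12.3% − 4.1%)] = 2.102
Finch: α = 13.9% − [4.1% + 0.60 × (12.3% − 4.1%)] = 4.880
Meridian: α = 22.1% − [4.1% + 0.88 × (12.3% − 4.1%)] = 10.784
Highest: Meridian (10.784).

Meridian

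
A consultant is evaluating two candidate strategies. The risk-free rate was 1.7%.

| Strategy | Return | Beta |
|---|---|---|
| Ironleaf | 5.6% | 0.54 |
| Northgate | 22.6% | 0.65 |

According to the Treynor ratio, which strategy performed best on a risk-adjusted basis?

Ironleaf: Treynor = (5.6% − 1.7%) / 0.54 = 7.222
Northgate: Treynor = (22.6% − 1.7%) / 0.65 = 32.154
Highest: Northgate (32.154).

Northgate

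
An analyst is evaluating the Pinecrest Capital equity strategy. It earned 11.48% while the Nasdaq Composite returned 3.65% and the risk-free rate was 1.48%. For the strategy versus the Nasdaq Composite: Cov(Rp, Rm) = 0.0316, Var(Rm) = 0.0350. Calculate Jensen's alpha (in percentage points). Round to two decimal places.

β = Cov / Var = 0.0316 / 0.0350 = 0.9029
E[R] = Rf + β(Rm − Rf) = 1.48% + 0.9029 × (3.65% − 1.48%) = 3.4393%
α = Rp − E[R] = 11.48% − 3.4393% = 8.0407

8.04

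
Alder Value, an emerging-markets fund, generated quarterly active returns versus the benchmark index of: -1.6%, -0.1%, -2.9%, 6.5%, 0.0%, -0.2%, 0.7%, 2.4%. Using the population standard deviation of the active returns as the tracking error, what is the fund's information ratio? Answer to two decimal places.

0.23

Mean return μ = 4.80 / 8 = 0.6000%
Population σ = √[Σ(r − μ)² / 8] = √[56.6400 / 8] = √7.0800 = 2.6608%
IR = μ / tracking error = 0.6000 / 2.6608 = 0.2255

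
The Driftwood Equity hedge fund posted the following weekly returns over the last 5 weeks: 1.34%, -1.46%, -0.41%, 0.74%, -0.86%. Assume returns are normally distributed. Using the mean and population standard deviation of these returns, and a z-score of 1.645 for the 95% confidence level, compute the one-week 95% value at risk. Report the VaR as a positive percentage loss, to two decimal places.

1.82

r̄ = (1.34 − 1.46 − 0.41 + 0.74 − 0.86) / 5 = -0.1300%
Σ(r − r̄)² = (1.34 − (-0.1300))² + (-1.46 − (-0.1300))² + (-0.41 − (-0.1300))² + … = 5.2980
population σ = √(5.2980 / 5) = √1.0596 = 1.0294%
VaR = −(r̄ − z·σ) = −(-0.1300 − 1.645 × 1.0294) = −(-1.8234) = 1.8234%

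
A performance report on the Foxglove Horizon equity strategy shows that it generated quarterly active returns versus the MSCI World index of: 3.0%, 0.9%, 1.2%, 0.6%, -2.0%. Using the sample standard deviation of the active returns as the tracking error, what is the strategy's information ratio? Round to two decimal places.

r̄ = (3 + 0.9 + 1.2 + 0.6 − 2) / 5 = 3.70 / 5 = 0.7400%
Sample std dev = √[12.8720 / 4] = 1.7939%
IR = r̄ / tracking error = 0.7400 / 1.7939 = 0.4125

0.41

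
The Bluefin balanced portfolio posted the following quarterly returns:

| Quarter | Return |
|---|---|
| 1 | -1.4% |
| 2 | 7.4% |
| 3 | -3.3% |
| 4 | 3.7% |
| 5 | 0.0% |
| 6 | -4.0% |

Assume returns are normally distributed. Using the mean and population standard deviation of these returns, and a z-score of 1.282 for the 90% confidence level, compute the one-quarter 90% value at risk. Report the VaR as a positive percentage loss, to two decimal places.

4.74

Mean return μ = 2.40 / 6 = 0.4000%
Population σ = √[Σ(r − μ)² / 6] = √[96.3400 / 6] = √16.0567 = 4.0071%
VaR = −(μ − z·σ) = −(0.4000 − 1.282 × 4.0071) = −(-4.7371) = 4.7371%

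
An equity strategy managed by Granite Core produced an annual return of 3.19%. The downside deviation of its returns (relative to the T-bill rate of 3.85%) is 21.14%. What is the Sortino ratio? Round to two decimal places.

-0.03

Sortino = (Rp − Rf) / σd = (3.19% − 3.85%) / 21.14% = -0.66% / 21.14% = -0.0312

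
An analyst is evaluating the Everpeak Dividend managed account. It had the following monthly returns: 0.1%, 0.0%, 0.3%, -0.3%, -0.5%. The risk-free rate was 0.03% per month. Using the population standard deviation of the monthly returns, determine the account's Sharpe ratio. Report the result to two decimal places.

r̄ = (0.1 + 0 + 0.3 − 0.3 − 0.5) / 5 = -0.0800%
Σ(r − r̄)² = 0.4080; population σ = √(0.4080/5) = 0.2857%
Sharpe = (r̄ − rf) / σ = (-0.0800 − 0.03) / 0.2857 = -0.1100 / 0.2857 = -0.3850

-0.39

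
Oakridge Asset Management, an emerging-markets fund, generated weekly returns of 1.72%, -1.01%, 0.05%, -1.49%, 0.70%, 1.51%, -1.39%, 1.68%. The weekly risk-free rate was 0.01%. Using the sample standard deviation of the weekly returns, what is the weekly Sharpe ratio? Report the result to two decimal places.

r̄ = (1.72 − 1.01 + 0.05 − 1.49 + 0.7 + 1.51 − 1.39 + 1.68) / 8 = 1.770 / 8 = 0.2213%
Sample σ = √[Σ(r − r̄)² / 7] = √[13.3341 / 7] = √1.9049 = 1.3802%
Sharpe = (r̄ − rf) / σ = (0.2213 − 0.01) / 1.3802 = 0.2113 / 1.3802 = 0.1531

0.15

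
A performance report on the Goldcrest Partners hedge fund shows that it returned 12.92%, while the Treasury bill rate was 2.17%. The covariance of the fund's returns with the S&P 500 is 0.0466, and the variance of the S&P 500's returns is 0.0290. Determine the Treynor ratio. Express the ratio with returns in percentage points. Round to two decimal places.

β = Cov / Var = 0.0466 / 0.0290 = 1.6069
Treynor = (Rp − Rf) / β = (12.92% − 2.17%) / 1.6069 = 10.75 / 1.6069 = 6.6899

6.69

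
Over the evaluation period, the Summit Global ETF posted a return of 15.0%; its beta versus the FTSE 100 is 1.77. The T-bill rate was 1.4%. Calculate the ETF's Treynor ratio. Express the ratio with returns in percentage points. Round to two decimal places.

7.68

Treynor = (Rp − Rf) / β = (15.0% − 1.4%) / 1.77 = 13.60 / 1.77 = 7.6836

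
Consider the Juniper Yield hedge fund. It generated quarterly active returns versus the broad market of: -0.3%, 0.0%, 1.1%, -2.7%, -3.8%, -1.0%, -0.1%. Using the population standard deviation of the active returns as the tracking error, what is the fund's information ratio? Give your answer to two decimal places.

-0.62

r̄ = (-0.3 + 0 + 1.1 − 2.7 − 3.8 − 1 − 0.1) / 7 = -0.9714%
Population σ = √[Σ(r − r̄)² / 7] = √[17.4343 / 7] = √2.4906 = 1.5782%
IR = r̄ / tracking error = -0.9714 / 1.5782 = -0.6155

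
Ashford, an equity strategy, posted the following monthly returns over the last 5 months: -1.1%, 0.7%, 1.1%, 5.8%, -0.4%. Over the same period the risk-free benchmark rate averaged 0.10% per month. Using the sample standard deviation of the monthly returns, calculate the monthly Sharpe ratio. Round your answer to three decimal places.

0.414

r̄ = (-1.1 + 0.7 + 1.1 + 5.8 − 0.4) / 5 = 6.10 / 5 = 1.2200%
Sample σ = √[Σ(r − r̄)² / 4] = √[29.2680 / 4] = √7.3170 = 2.7050%
Sharpe = (r̄ − rf) / σ = (1.2200 − 0.1) / 2.7050 = 1.1200 / 2.7050 = 0.4140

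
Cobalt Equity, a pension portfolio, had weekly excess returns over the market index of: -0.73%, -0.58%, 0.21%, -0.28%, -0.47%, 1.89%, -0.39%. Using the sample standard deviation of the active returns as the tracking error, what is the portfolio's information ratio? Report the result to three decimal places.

-0.055

Mean return r̄ = -0.350 / 7 = -0.0500%
Sample σ = √[Σ(r − r̄)² / 6] = √[4.9194 / 6] = √0.8199 = 0.9055%
IR = r̄ / tracking error = -0.0500 / 0.9055 = -0.0552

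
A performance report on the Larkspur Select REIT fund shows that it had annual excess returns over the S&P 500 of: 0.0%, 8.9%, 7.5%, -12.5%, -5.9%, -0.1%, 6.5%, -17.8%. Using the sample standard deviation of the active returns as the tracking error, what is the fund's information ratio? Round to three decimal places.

μ = (0 + 8.9 + 7.5 − 12.5 − 5.9 − 0.1 + 6.5 − 17.8) / 8 = -1.6750%
Sample std dev = √[663.1750 / 7] = 9.7334%
IR = μ / tracking error = -1.6750 / 9.7334 = -0.1721

-0.172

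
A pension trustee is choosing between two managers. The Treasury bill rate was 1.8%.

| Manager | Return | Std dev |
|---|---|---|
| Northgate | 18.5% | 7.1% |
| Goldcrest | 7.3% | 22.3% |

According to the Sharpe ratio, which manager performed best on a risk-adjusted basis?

Northgate: Sharpe ratio = (18.5% − 1.8%) / 7.1% = 2.352
Goldcrest: Sharpe ratio = (7.3% − 1.8%) / 22.3% = 0.247
Highest: Northgate (2.352).

Northgate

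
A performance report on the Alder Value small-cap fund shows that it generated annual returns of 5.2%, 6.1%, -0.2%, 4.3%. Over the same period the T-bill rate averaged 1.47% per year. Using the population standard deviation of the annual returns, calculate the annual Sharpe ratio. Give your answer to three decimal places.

0.982

Mean return r̄ = 15.40 / 4 = 3.8500%
Σ(r − r̄)² = (5.2 − 3.8500)² + (6.1 − 3.8500)² + (-0.2 − 3.8500)² + … = 23.4900
σ = √[23.4900 / 4] = 2.4233%
Sharpe = (r̄ − rf) / σ = (3.8500 − 1.47) / 2.4233 = 2.3800 / 2.4233 = 0.9821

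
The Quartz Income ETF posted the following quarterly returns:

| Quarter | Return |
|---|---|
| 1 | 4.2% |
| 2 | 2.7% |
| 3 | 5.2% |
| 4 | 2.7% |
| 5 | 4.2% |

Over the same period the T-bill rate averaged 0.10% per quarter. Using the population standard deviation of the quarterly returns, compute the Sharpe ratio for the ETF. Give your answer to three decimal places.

r̄ = (4.2 + 2.7 + 5.2 + 2.7 + 4.2) / 5 = 3.8000%
Σ(r − r̄)² = 4.7000; population σ = √(4.7000/5) = 0.9695%
Sharpe = (r̄ − rf) / σ = (3.8000 − 0.1) / 0.9695 = 3.7000 / 0.9695 = 3.8164

3.816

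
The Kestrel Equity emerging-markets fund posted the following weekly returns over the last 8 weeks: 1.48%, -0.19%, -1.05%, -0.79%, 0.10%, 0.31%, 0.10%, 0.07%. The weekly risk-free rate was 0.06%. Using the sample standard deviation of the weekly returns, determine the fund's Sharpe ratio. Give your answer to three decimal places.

-0.074

Mean return r̄ = 0.030 / 8 = 0.0038%
Σ(r − r̄)² = 4.0740; sample σ = √(4.0740/7) = 0.7629%
Sharpe = (r̄ − rf) / σ = (0.0038 − 0.06) / 0.7629 = -0.0562 / 0.7629 = -0.0737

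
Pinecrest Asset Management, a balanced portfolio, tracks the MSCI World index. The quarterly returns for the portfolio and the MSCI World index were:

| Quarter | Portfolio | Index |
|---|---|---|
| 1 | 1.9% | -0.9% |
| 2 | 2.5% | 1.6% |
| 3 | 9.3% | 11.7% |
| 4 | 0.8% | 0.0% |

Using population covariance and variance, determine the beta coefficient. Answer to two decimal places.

0.65

r̄p = 3.6250%,  r̄m = 3.1000%
Cov = Σ(rp − r̄p)(rm − r̄m) / 4 = 16.5375
Var(rm) = Σ(rm − r̄m)² / 4 = 25.4550
β = Cov / Var = 16.5375 / 25.4550 = 0.6497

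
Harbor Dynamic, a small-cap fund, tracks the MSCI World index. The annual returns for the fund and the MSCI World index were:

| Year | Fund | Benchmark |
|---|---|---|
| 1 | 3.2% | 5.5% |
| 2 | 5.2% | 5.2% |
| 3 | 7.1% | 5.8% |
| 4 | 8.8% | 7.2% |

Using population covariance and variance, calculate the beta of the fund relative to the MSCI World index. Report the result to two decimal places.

r̄p = 6.0750%,  r̄m = 5.9250%
Cov = Σ(rp − r̄p)(rm − r̄m) / 4 = 1.3006
Var(rm) = Σ(rm − r̄m)² / 4 = 0.5869
β = Cov / Var = 1.3006 / 0.5869 = 2.2161

2.22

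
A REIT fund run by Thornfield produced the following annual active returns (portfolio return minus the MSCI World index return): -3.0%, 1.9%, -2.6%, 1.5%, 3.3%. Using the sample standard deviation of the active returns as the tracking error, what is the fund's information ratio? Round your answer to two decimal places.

0.08

r̄ = (-3 + 1.9 − 2.6 + 1.5 + 3.3) / 5 = 1.10 / 5 = 0.2200%
Sample std dev = √[32.2680 / 4] = 2.8402%
IR = r̄ / tracking error = 0.2200 / 2.8402 = 0.0775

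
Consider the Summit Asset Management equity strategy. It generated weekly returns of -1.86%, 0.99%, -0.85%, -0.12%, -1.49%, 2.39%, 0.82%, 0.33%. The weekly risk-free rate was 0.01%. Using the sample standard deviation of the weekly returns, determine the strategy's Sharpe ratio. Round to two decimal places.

r̄ = (-1.86 + 0.99 − 0.85 − 0.12 − 1.49 + 2.39 + 0.82 + 0.33) / 8 = 0.210 / 8 = 0.0263%
Sample σ = √[Σ(r − r̄)² / 7] = √[13.8846 / 7] = √1.9835 = 1.4084%
Sharpe = (r̄ − rf) / σ = (0.0263 − 0.01) / 1.4084 = 0.0163 / 1.4084 = 0.0116

0.01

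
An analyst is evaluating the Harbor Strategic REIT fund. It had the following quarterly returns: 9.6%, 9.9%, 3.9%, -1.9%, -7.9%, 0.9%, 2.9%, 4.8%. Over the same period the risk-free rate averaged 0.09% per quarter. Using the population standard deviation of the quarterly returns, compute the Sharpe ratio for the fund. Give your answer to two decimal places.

0.49

Mean return r̄ = 22.20 / 8 = 2.7750%
Population std dev = √[242.0550 / 8] = 5.5006%
Sharpe = (r̄ − rf) / σ = (2.7750 − 0.09) / 5.5006 = 2.6850 / 5.5006 = 0.4881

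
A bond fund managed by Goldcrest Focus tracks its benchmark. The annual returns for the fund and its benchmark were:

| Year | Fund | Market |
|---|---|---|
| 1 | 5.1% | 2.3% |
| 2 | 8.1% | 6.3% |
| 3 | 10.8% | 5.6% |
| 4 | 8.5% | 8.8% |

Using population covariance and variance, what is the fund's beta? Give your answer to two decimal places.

r̄p = 8.1250%,  r̄m = 5.7500%
Cov = Σ(rp − r̄p)(rm − r̄m) / 4 = 2.7913
Var(rm) = Σ(rm − r̄m)² / 4 = 5.3825
β = Cov / Var = 2.7913 / 5.3825 = 0.5186

0.52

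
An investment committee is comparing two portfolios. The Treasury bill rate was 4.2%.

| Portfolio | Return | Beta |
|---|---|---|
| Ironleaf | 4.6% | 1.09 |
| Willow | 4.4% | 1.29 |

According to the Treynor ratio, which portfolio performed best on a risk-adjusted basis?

Ironleaf: Treynor = (4.6% − 4.2%) / 1.09 = 0.367
Willow: Treynor = (4.4% − 4.2%) / 1.29 = 0.155
Highest: Ironleaf (0.367).

Ironleaf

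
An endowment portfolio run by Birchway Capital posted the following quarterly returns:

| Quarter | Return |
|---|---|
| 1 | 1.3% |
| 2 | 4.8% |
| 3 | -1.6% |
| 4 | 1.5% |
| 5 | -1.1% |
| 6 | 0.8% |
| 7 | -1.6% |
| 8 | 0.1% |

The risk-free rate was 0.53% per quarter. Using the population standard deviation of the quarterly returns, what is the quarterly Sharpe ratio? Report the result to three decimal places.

Mean return μ = 4.20 / 8 = 0.5250%
Population σ = √[Σ(r − μ)² / 8] = √[31.7550 / 8] = √3.9694 = 1.9923%
Sharpe = (μ − rf) / σ = (0.5250 − 0.53) / 1.9923 = -0.0050 / 1.9923 = -0.0025

-0.003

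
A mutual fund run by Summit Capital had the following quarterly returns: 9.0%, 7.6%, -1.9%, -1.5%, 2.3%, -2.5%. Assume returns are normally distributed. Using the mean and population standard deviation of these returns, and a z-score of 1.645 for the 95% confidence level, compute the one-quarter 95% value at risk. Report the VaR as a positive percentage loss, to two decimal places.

r̄ = (9 + 7.6 − 1.9 − 1.5 + 2.3 − 2.5) / 6 = 13.00 / 6 = 2.1667%
Σ(r − r̄)² = (9 − 2.1667)² + (7.6 − 2.1667)² + … = 127.9933
population σ = √(127.9933 / 6) = √21.3322 = 4.6187%
VaR = −(r̄ − z·σ) = −(2.1667 − 1.645 × 4.6187) = −(-5.4311) = 5.4311%

5.43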